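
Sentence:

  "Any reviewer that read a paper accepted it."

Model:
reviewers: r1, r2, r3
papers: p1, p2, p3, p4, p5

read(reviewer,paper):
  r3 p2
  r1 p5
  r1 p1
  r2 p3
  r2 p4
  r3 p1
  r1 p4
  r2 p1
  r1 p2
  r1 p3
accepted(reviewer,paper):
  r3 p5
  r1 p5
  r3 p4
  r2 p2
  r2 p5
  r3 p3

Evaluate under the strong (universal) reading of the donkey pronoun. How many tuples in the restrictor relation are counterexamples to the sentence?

"it" takes "a paper" as antecedent — a donkey pronoun bound across the clause boundary.
Strong reading: for every (r,p) with read(r,p), accepted(r,p).
Restrictor pairs: (r1,p1) ✗  (r1,p2) ✗  (r1,p3) ✗  (r1,p4) ✗  (r1,p5) ✓  (r2,p1) ✗  (r2,p3) ✗  (r2,p4) ✗  (r3,p1) ✗  (r3,p2) ✗
Counterexamples (restrictor pairs failing the scope): 9.

9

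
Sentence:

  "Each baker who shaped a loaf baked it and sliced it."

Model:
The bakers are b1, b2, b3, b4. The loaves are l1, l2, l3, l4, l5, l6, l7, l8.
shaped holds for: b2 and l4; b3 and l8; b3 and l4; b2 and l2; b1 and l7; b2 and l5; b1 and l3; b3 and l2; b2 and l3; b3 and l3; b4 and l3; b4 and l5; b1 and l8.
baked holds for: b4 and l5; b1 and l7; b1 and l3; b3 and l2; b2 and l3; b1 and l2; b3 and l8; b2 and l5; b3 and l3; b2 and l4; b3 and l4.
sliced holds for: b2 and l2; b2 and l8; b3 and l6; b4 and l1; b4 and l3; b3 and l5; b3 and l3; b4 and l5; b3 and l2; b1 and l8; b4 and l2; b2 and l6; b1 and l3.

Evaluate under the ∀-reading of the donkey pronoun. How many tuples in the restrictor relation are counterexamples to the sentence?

"it" takes "a loaf" as antecedent — a donkey pronoun bound across the clause boundary.
Strong reading: for every (b,l) with shaped(b,l), baked(b,l) ∧ sliced(b,l).
Restrictor pairs: (b1,l3) ✓  (b1,l7) ✗  (b1,l8) ✗  (b2,l2) ✗  (b2,l3) ✗  (b2,l4) ✗  (b2,l5) ✗  (b3,l2) ✓  (b3,l3) ✓  (b3,l4) ✗  (b3,l8) ✗  (b4,l3) ✗  (b4,l5) ✓
Counterexamples (restrictor pairs failing the scope): 9.

9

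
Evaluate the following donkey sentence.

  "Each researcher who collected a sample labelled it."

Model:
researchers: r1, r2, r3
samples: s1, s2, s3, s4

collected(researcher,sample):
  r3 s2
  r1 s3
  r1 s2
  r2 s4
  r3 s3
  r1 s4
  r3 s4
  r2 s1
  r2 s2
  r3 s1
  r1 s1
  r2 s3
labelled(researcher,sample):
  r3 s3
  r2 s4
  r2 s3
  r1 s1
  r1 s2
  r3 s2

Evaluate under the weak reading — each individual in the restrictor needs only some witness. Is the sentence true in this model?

True

"it" takes "a sample" as antecedent — a donkey pronoun bound across the clause boundary.
Weak reading: every researcher r with some collected-sample has at least one collected-sample s such that labelled(r,s).
Per researcher: r1:✓  r2:✓  r3:✓
Every researcher in the restrictor has a witness.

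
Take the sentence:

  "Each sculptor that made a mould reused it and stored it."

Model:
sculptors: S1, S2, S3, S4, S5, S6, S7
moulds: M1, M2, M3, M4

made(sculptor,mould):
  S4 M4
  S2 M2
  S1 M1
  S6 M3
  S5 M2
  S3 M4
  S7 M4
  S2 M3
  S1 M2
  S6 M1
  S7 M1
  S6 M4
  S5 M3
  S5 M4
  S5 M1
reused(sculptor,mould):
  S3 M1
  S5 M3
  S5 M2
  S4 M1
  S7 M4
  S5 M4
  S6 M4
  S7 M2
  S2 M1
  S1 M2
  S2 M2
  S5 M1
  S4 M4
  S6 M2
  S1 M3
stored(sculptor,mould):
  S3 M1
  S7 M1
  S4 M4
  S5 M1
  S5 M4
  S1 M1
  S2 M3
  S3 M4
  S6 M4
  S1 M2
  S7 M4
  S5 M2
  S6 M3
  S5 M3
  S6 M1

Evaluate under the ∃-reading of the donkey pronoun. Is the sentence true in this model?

False

"it" takes "a mould" as antecedent — a donkey pronoun bound across the clause boundary.
Weak reading: every sculptor s with some made-mould has at least one made-mould m such that reused(s,m) ∧ stored(s,m).
Per sculptor: S1:✓  S2:✗  S3:✗  S4:✓  S5:✓  S6:✓  S7:✓
S2 has no witness among its made-moulds.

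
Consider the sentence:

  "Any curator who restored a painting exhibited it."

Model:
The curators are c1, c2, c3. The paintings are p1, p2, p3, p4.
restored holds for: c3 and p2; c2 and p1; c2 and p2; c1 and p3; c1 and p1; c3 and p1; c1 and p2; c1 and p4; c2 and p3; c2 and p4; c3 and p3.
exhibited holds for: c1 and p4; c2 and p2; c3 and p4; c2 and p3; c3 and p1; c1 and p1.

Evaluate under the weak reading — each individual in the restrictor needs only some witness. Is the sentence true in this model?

"it" takes "a painting" as antecedent — a donkey pronoun bound across the clause boundary.
Weak reading: every curator c with some restored-painting has at least one restored-painting p such that exhibited(c,p).
Per curator: c1:✓  c2:✓  c3:✓
Every curator in the restrictor has a witness.

True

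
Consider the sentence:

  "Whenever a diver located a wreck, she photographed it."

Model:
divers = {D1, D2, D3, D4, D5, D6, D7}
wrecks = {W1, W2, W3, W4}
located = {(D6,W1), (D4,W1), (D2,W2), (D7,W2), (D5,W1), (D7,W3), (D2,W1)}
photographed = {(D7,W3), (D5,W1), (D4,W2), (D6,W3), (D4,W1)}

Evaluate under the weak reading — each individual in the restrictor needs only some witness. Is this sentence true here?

"it" takes "a wreck" as antecedent — a donkey pronoun bound across the clause boundary.
Weak reading: every diver d with some located-wreck has at least one located-wreck w such that photographed(d,w).
Per diver: D2:✗  D4:✓  D5:✓  D6:✗  D7:✓
D2 has no witness among its located-wrecks.

False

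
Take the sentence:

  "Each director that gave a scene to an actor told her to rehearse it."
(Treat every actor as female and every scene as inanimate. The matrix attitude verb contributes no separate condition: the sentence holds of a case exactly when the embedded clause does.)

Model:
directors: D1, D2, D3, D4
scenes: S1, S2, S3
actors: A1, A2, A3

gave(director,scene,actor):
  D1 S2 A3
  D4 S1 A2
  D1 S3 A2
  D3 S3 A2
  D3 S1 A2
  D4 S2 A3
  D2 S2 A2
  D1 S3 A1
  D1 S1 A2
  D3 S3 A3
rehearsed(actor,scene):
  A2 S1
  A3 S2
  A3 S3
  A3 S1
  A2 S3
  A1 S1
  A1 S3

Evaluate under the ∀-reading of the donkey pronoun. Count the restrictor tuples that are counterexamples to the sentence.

1

"her" takes "an actor" as antecedent and "it" takes "a scene"; both are donkey pronouns co-varying with the restrictor.
Strong reading: for every (d,s,a) with gave(d,s,a), rehearsed(a,s).
Restrictor triples: (D1,S1,A2)→rehearsed(A2,S1) ✓  (D1,S2,A3)→rehearsed(A3,S2) ✓  (D1,S3,A1)→rehearsed(A1,S3) ✓  (D1,S3,A2)→rehearsed(A2,S3) ✓  (D2,S2,A2)→rehearsed(A2,S2) ✗  (D3,S1,A2)→rehearsed(A2,S1) ✓  (D3,S3,A2)→rehearsed(A2,S3) ✓  (D3,S3,A3)→rehearsed(A3,S3) ✓  (D4,S1,A2)→rehearsed(A2,S1) ✓  (D4,S2,A3)→rehearsed(A3,S2) ✓
Counterexamples (restrictor triples failing the scope): 1.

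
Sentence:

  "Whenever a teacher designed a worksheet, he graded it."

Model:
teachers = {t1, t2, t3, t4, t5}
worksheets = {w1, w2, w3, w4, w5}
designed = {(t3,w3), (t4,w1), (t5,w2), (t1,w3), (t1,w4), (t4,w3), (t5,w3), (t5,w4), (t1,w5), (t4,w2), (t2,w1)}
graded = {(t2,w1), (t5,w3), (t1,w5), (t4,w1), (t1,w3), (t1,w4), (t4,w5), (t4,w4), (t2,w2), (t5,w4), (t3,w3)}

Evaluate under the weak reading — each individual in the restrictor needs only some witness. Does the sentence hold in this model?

True

"it" takes "a worksheet" as antecedent — a donkey pronoun bound across the clause boundary.
Weak reading: every teacher t with some designed-worksheet has at least one designed-worksheet w such that graded(t,w).
Per teacher: t1:✓  t2:✓  t3:✓  t4:✓  t5:✓
Every teacher in the restrictor has a witness.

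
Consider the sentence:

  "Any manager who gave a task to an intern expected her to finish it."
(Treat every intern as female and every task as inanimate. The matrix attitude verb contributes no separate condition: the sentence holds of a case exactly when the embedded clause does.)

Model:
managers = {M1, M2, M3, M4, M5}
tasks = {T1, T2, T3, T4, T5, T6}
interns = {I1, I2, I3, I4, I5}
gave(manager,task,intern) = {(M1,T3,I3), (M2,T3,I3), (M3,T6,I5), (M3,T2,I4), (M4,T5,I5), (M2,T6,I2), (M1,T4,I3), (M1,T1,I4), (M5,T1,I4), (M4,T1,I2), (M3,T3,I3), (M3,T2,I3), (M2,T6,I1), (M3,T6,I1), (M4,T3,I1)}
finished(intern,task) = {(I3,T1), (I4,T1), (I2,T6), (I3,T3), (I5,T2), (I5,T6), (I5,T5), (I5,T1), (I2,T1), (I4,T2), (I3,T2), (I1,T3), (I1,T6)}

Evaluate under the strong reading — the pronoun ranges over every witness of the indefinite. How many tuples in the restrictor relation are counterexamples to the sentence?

"her" takes "an intern" as antecedent and "it" takes "a task"; both are donkey pronouns co-varying with the restrictor.
Strong reading: for every (m,t,i) with gave(m,t,i), finished(i,t).
Restrictor triples: (M1,T1,I4)→finished(I4,T1) ✓  (M1,T3,I3)→finished(I3,T3) ✓  (M1,T4,I3)→finished(I3,T4) ✗  (M2,T3,I3)→finished(I3,T3) ✓  (M2,T6,I1)→finished(I1,T6) ✓  (M2,T6,I2)→finished(I2,T6) ✓  (M3,T2,I3)→finished(I3,T2) ✓  (M3,T2,I4)→finished(I4,T2) ✓  (M3,T3,I3)→finished(I3,T3) ✓  (M3,T6,I1)→finished(I1,T6) ✓  (M3,T6,I5)→finished(I5,T6) ✓  (M4,T1,I2)→finished(I2,T1) ✓  (M4,T3,I1)→finished(I1,T3) ✓  (M4,T5,I5)→finished(I5,T5) ✓  (M5,T1,I4)→finished(I4,T1) ✓
Counterexamples (restrictor triples failing the scope): 1.

1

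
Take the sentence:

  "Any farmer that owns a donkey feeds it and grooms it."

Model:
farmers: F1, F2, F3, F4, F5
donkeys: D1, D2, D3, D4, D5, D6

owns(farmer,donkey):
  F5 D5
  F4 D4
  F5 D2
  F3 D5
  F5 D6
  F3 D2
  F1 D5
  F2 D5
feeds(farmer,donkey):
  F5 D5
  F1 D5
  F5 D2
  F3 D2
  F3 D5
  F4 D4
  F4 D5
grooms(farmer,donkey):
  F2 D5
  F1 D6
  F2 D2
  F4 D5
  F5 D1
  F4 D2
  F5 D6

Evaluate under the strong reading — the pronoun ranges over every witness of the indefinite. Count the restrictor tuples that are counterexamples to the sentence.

8

"it" takes "a donkey" as antecedent — a donkey pronoun bound across the clause boundary.
Strong reading: for every (f,d) with owns(f,d), feeds(f,d) ∧ grooms(f,d).
Restrictor pairs: (F1,D5) ✗  (F2,D5) ✗  (F3,D2) ✗  (F3,D5) ✗  (F4,D4) ✗  (F5,D2) ✗  (F5,D5) ✗  (F5,D6) ✗
Counterexamples (restrictor pairs failing the scope): 8.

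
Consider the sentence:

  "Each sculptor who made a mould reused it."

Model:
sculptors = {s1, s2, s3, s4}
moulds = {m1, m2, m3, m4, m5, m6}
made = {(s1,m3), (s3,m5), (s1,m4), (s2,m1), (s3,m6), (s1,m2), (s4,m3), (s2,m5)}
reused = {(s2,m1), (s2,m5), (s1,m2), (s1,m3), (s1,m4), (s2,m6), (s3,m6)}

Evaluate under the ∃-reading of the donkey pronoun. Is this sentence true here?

False

"it" takes "a mould" as antecedent — a donkey pronoun bound across the clause boundary.
Weak reading: every sculptor s with some made-mould has at least one made-mould m such that reused(s,m).
Per sculptor: s1:✓  s2:✓  s3:✓  s4:✗
s4 has no witness among its made-moulds.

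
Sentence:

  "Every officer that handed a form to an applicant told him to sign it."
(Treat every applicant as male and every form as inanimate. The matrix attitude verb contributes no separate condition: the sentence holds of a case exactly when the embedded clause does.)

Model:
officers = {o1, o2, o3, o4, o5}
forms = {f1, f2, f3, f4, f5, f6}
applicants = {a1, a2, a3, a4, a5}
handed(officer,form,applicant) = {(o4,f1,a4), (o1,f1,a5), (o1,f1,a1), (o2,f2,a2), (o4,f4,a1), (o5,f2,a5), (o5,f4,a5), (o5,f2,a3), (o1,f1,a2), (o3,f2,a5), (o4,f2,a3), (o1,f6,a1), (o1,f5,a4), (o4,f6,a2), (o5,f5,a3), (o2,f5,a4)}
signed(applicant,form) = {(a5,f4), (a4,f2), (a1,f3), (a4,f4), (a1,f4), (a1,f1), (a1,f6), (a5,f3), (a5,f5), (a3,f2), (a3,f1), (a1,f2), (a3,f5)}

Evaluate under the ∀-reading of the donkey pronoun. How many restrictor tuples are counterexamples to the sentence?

"him" takes "an applicant" as antecedent and "it" takes "a form"; both are donkey pronouns co-varying with the restrictor.
Strong reading: for every (o,f,a) with handed(o,f,a), signed(a,f).
Restrictor triples: (o1,f1,a1)→signed(a1,f1) ✓  (o1,f1,a2)→signed(a2,f1) ✗  (o1,f1,a5)→signed(a5,f1) ✗  (o1,f5,a4)→signed(a4,f5) ✗  (o1,f6,a1)→signed(a1,f6) ✓  (o2,f2,a2)→signed(a2,f2) ✗  (o2,f5,a4)→signed(a4,f5) ✗  (o3,f2,a5)→signed(a5,f2) ✗  (o4,f1,a4)→signed(a4,f1) ✗  (o4,f2,a3)→signed(a3,f2) ✓  (o4,f4,a1)→signed(a1,f4) ✓  (o4,f6,a2)→signed(a2,f6) ✗  (o5,f2,a3)→signed(a3,f2) ✓  (o5,f2,a5)→signed(a5,f2) ✗  (o5,f4,a5)→signed(a5,f4) ✓  (o5,f5,a3)→signed(a3,f5) ✓
Counterexamples (restrictor triples failing the scope): 9.

9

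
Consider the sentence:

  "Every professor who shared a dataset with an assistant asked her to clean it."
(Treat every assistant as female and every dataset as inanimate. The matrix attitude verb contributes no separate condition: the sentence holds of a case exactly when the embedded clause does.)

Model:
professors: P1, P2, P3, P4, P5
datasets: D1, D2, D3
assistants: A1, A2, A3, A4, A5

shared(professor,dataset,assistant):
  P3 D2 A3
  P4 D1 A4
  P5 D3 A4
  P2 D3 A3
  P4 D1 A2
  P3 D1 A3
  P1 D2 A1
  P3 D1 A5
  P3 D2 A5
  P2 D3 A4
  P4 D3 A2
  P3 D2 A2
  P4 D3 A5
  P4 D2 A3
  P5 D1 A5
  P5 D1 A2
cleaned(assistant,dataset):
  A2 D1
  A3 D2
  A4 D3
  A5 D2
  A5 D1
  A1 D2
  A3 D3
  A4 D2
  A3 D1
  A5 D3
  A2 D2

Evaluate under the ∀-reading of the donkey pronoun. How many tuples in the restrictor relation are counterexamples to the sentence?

"her" takes "an assistant" as antecedent and "it" takes "a dataset"; both are donkey pronouns co-varying with the restrictor.
Strong reading: for every (p,d,a) with shared(p,d,a), cleaned(a,d).
Restrictor triples: (P1,D2,A1)→cleaned(A1,D2) ✓  (P2,D3,A3)→cleaned(A3,D3) ✓  (P2,D3,A4)→cleaned(A4,D3) ✓  (P3,D1,A3)→cleaned(A3,D1) ✓  (P3,D1,A5)→cleaned(A5,D1) ✓  (P3,D2,A2)→cleaned(A2,D2) ✓  (P3,D2,A3)→cleaned(A3,D2) ✓  (P3,D2,A5)→cleaned(A5,D2) ✓  (P4,D1,A2)→cleaned(A2,D1) ✓  (P4,D1,A4)→cleaned(A4,D1) ✗  (P4,D2,A3)→cleaned(A3,D2) ✓  (P4,D3,A2)→cleaned(A2,D3) ✗  (P4,D3,A5)→cleaned(A5,D3) ✓  (P5,D1,A2)→cleaned(A2,D1) ✓  (P5,D1,A5)→cleaned(A5,D1) ✓  (P5,D3,A4)→cleaned(A4,D3) ✓
Counterexamples (restrictor triples failing the scope): 2.

2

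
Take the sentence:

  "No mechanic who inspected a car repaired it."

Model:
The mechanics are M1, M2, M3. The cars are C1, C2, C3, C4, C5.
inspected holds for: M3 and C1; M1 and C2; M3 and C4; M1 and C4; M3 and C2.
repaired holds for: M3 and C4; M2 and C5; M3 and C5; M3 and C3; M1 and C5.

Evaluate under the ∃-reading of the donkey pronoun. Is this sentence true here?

False

"it" takes "a car" as antecedent — a donkey pronoun bound across the clause boundary.
Truth condition: for no (m,c) with inspected(m,c) does repaired(m,c) hold.
Restrictor pairs — does the scope hold? (M1,C2):fails  (M1,C4):fails  (M3,C1):fails  (M3,C2):fails  (M3,C4):holds
Scope holds for 1 pair(s), so the sentence is false.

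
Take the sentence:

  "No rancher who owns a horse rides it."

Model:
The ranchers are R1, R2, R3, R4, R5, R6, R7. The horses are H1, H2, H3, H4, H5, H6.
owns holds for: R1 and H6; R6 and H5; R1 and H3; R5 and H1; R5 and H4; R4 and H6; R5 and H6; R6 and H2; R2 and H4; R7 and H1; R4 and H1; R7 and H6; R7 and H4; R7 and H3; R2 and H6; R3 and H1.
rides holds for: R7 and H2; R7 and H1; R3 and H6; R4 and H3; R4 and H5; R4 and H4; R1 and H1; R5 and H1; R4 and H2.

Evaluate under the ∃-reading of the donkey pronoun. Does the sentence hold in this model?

"it" takes "a horse" as antecedent — a donkey pronoun bound across the clause boundary.
Truth condition: for no (r,h) with owns(r,h) does rides(r,h) hold.
Restrictor pairs — does the scope hold? (R1,H3):fails  (R1,H6):fails  (R2,H4):fails  (R2,H6):fails  (R3,H1):fails  (R4,H1):fails  (R4,H6):fails  (R5,H1):holds  (R5,H4):fails  (R5,H6):fails  (R6,H2):fails  (R6,H5):fails  (R7,H1):holds  (R7,H3):fails  (R7,H4):fails  (R7,H6):fails
Scope holds for 2 pair(s), so the sentence is false.

False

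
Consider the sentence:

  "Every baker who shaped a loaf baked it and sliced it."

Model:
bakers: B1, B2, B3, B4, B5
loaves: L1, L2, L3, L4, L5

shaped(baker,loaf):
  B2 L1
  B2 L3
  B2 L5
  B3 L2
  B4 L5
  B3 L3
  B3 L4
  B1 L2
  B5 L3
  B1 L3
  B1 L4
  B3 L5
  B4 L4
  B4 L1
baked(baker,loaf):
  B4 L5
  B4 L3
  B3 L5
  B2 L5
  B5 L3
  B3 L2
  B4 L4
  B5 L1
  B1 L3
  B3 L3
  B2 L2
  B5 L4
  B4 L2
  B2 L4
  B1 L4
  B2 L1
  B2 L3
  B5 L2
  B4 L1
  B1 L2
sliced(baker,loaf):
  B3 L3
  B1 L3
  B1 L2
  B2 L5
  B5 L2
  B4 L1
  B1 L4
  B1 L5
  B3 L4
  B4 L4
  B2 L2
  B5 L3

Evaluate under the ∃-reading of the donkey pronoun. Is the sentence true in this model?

"it" takes "a loaf" as antecedent — a donkey pronoun bound across the clause boundary.
Weak reading: every baker b with some shaped-loaf has at least one shaped-loaf l such that baked(b,l) ∧ sliced(b,l).
Per baker: B1:✓  B2:✓  B3:✓  B4:✓  B5:✓
Every baker in the restrictor has a witness.

True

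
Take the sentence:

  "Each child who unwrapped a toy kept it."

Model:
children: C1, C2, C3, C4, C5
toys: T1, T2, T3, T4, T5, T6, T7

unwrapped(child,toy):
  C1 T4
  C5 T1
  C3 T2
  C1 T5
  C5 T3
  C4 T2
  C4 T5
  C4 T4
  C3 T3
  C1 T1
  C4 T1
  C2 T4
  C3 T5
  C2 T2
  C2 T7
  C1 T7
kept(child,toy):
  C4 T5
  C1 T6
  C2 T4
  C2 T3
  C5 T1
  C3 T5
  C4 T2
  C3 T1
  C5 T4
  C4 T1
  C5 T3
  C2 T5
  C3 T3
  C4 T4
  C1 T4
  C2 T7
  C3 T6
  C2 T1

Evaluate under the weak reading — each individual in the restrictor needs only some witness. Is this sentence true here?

"it" takes "a toy" as antecedent — a donkey pronoun bound across the clause boundary.
Weak reading: every child c with some unwrapped-toy has at least one unwrapped-toy t such that kept(c,t).
Per child: C1:✓  C2:✓  C3:✓  C4:✓  C5:✓
Every child in the restrictor has a witness.

True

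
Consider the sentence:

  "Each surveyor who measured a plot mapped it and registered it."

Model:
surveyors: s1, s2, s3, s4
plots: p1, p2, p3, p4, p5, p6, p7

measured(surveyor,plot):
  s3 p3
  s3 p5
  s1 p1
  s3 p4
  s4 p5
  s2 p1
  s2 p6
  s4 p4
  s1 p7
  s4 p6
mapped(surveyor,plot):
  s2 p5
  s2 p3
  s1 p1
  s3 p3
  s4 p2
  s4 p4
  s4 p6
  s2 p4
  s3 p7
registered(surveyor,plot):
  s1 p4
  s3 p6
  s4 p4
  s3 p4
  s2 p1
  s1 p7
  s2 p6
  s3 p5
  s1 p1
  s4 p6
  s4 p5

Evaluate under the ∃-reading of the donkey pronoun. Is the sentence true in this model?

False

"it" takes "a plot" as antecedent — a donkey pronoun bound across the clause boundary.
Weak reading: every surveyor s with some measured-plot has at least one measured-plot p such that mapped(s,p) ∧ registered(s,p).
Per surveyor: s1:✓  s2:✗  s3:✗  s4:✓
s2 has no witness among its measured-plots.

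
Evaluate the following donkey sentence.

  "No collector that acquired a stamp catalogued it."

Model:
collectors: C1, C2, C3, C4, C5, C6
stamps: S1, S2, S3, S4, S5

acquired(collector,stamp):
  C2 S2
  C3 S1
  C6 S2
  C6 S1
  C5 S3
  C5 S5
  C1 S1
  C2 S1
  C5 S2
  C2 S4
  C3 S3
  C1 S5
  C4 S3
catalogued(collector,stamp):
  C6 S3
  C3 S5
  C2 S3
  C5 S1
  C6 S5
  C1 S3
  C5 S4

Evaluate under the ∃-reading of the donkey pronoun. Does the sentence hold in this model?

"it" takes "a stamp" as antecedent — a donkey pronoun bound across the clause boundary.
Truth condition: for no (c,s) with acquired(c,s) does catalogued(c,s) hold.
Restrictor pairs — does the scope hold? (C1,S1):fails  (C1,S5):fails  (C2,S1):fails  (C2,S2):fails  (C2,S4):fails  (C3,S1):fails  (C3,S3):fails  (C4,S3):fails  (C5,S2):fails  (C5,S3):fails  (C5,S5):fails  (C6,S1):fails  (C6,S2):fails
Scope holds for no restrictor pair, so the sentence is true.

True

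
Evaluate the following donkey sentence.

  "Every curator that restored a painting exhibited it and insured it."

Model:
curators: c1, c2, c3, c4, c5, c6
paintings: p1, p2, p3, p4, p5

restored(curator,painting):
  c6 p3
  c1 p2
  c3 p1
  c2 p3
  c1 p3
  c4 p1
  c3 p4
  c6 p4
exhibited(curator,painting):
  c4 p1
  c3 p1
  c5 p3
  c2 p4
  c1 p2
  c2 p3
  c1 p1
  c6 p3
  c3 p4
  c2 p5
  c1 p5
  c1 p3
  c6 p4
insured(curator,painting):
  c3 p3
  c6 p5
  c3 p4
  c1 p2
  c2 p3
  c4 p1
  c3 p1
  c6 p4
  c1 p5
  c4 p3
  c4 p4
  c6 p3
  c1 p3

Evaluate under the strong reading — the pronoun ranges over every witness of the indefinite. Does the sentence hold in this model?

True

"it" takes "a painting" as antecedent — a donkey pronoun bound across the clause boundary.
Strong reading: for every (c,p) with restored(c,p), exhibited(c,p) ∧ insured(c,p).
Restrictor pairs: (c1,p2) ✓  (c1,p3) ✓  (c2,p3) ✓  (c3,p1) ✓  (c3,p4) ✓  (c4,p1) ✓  (c6,p3) ✓  (c6,p4) ✓
Every restrictor pair satisfies the scope.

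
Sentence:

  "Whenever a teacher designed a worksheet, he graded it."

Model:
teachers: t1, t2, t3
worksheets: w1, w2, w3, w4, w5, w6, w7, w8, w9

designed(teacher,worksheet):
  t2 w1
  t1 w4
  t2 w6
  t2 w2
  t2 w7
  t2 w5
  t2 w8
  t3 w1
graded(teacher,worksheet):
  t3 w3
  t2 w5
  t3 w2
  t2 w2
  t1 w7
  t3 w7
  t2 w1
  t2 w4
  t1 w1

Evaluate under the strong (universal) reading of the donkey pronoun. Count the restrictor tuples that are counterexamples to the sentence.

"it" takes "a worksheet" as antecedent — a donkey pronoun bound across the clause boundary.
Strong reading: for every (t,w) with designed(t,w), graded(t,w).
Restrictor pairs: (t1,w4) ✗  (t2,w1) ✓  (t2,w2) ✓  (t2,w5) ✓  (t2,w6) ✗  (t2,w7) ✗  (t2,w8) ✗  (t3,w1) ✗
Counterexamples (restrictor pairs failing the scope): 5.

5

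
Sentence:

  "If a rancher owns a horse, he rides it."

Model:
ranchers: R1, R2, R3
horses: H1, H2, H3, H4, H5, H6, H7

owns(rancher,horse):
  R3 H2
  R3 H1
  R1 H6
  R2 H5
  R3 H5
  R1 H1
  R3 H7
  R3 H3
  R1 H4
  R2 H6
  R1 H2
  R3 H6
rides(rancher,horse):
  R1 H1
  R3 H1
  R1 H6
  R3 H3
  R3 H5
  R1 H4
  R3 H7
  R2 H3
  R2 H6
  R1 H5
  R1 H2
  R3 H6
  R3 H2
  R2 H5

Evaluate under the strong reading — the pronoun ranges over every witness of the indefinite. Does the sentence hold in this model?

True

"it" takes "a horse" as antecedent — a donkey pronoun bound across the clause boundary.
Strong reading: for every (r,h) with owns(r,h), rides(r,h).
Restrictor pairs: (R1,H1) ✓  (R1,H2) ✓  (R1,H4) ✓  (R1,H6) ✓  (R2,H5) ✓  (R2,H6) ✓  (R3,H1) ✓  (R3,H2) ✓  (R3,H3) ✓  (R3,H5) ✓  (R3,H6) ✓  (R3,H7) ✓
Every restrictor pair satisfies the scope.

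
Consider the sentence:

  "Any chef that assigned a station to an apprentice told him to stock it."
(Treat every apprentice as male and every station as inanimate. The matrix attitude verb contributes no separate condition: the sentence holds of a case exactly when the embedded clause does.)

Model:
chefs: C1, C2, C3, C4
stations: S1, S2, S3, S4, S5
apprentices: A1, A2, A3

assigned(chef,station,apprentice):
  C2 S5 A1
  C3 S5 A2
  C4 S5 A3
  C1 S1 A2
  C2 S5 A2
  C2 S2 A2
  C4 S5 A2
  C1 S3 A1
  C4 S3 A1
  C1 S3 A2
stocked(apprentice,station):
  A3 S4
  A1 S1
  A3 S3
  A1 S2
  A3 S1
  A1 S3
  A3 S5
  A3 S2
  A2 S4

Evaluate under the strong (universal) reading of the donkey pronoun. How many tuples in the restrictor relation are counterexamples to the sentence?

7

"him" takes "an apprentice" as antecedent and "it" takes "a station"; both are donkey pronouns co-varying with the restrictor.
Strong reading: for every (c,s,a) with assigned(c,s,a), stocked(a,s).
Restrictor triples: (C1,S1,A2)→stocked(A2,S1) ✗  (C1,S3,A1)→stocked(A1,S3) ✓  (C1,S3,A2)→stocked(A2,S3) ✗  (C2,S2,A2)→stocked(A2,S2) ✗  (C2,S5,A1)→stocked(A1,S5) ✗  (C2,S5,A2)→stocked(A2,S5) ✗  (C3,S5,A2)→stocked(A2,S5) ✗  (C4,S3,A1)→stocked(A1,S3) ✓  (C4,S5,A2)→stocked(A2,S5) ✗  (C4,S5,A3)→stocked(A3,S5) ✓
Counterexamples (restrictor triples failing the scope): 7.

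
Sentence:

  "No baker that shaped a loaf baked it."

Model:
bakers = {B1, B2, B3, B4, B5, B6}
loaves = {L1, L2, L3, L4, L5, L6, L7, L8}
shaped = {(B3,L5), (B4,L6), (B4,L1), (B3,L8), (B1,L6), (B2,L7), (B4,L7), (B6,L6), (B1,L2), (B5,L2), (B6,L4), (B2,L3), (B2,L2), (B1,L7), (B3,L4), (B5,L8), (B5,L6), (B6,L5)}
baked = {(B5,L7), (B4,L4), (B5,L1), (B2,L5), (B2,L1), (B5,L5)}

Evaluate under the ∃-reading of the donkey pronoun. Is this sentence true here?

"it" takes "a loaf" as antecedent — a donkey pronoun bound across the clause boundary.
Truth condition: for no (b,l) with shaped(b,l) does baked(b,l) hold.
Restrictor pairs — does the scope hold? (B1,L2):fails  (B1,L6):fails  (B1,L7):fails  (B2,L2):fails  (B2,L3):fails  (B2,L7):fails  (B3,L4):fails  (B3,L5):fails  (B3,L8):fails  (B4,L1):fails  (B4,L6):fails  (B4,L7):fails  (B5,L2):fails  (B5,L6):fails  (B5,L8):fails  (B6,L4):fails  (B6,L5):fails  (B6,L6):fails
Scope holds for no restrictor pair, so the sentence is true.

True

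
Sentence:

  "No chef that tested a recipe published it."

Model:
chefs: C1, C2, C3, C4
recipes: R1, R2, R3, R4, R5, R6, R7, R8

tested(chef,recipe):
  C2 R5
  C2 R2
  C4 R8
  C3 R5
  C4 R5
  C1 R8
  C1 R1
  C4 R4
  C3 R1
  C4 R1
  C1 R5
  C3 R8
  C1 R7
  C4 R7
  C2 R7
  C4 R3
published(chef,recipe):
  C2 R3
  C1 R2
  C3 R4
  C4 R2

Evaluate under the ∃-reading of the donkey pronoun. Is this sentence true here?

True

"it" takes "a recipe" as antecedent — a donkey pronoun bound across the clause boundary.
Truth condition: for no (c,r) with tested(c,r) does published(c,r) hold.
Restrictor pairs — does the scope hold? (C1,R1):fails  (C1,R5):fails  (C1,R7):fails  (C1,R8):fails  (C2,R2):fails  (C2,R5):fails  (C2,R7):fails  (C3,R1):fails  (C3,R5):fails  (C3,R8):fails  (C4,R1):fails  (C4,R3):fails  (C4,R4):fails  (C4,R5):fails  (C4,R7):fails  (C4,R8):fails
Scope holds for no restrictor pair, so the sentence is true.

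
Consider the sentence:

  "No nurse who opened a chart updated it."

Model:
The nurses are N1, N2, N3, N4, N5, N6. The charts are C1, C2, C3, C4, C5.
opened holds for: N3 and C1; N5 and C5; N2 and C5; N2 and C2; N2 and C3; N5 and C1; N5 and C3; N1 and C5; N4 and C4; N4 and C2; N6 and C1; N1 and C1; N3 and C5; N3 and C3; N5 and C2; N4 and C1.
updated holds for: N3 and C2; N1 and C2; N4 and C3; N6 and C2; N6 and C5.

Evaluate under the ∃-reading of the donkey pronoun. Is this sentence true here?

True

"it" takes "a chart" as antecedent — a donkey pronoun bound across the clause boundary.
Truth condition: for no (n,c) with opened(n,c) does updated(n,c) hold.
Restrictor pairs — does the scope hold? (N1,C1):fails  (N1,C5):fails  (N2,C2):fails  (N2,C3):fails  (N2,C5):fails  (N3,C1):fails  (N3,C3):fails  (N3,C5):fails  (N4,C1):fails  (N4,C2):fails  (N4,C4):fails  (N5,C1):fails  (N5,C2):fails  (N5,C3):fails  (N5,C5):fails  (N6,C1):fails
Scope holds for no restrictor pair, so the sentence is true.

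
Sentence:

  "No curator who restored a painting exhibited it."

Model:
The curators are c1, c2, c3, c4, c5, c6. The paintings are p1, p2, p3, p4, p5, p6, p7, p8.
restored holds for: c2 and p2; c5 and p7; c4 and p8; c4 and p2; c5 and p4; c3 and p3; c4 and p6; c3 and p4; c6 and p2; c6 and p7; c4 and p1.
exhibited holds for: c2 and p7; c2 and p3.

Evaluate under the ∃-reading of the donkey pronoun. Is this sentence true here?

"it" takes "a painting" as antecedent — a donkey pronoun bound across the clause boundary.
Truth condition: for no (c,p) with restored(c,p) does exhibited(c,p) hold.
Restrictor pairs — does the scope hold? (c2,p2):fails  (c3,p3):fails  (c3,p4):fails  (c4,p1):fails  (c4,p2):fails  (c4,p6):fails  (c4,p8):fails  (c5,p4):fails  (c5,p7):fails  (c6,p2):fails  (c6,p7):fails
Scope holds for no restrictor pair, so the sentence is true.

True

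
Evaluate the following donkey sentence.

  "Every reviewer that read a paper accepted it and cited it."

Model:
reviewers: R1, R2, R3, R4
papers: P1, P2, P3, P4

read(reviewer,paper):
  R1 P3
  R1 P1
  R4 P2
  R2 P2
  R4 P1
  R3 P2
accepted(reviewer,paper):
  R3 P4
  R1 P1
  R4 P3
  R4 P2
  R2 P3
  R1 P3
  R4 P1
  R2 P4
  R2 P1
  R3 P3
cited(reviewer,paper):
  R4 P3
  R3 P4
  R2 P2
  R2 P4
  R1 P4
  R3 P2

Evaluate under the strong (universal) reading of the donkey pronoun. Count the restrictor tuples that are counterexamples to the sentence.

"it" takes "a paper" as antecedent — a donkey pronoun bound across the clause boundary.
Strong reading: for every (r,p) with read(r,p), accepted(r,p) ∧ cited(r,p).
Restrictor pairs: (R1,P1) ✗  (R1,P3) ✗  (R2,P2) ✗  (R3,P2) ✗  (R4,P1) ✗  (R4,P2) ✗
Counterexamples (restrictor pairs failing the scope): 6.

6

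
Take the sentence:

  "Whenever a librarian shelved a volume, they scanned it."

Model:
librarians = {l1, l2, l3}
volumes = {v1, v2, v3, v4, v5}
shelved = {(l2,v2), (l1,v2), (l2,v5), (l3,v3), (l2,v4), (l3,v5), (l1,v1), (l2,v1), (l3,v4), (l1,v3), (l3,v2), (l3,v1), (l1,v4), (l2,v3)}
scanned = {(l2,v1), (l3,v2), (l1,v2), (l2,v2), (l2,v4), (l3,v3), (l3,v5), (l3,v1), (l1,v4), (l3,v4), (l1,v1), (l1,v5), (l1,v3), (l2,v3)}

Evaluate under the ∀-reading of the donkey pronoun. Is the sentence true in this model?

"it" takes "a volume" as antecedent — a donkey pronoun bound across the clause boundary.
Strong reading: for every (l,v) with shelved(l,v), scanned(l,v).
Restrictor pairs: (l1,v1) ✓  (l1,v2) ✓  (l1,v3) ✓  (l1,v4) ✓  (l2,v1) ✓  (l2,v2) ✓  (l2,v3) ✓  (l2,v4) ✓  (l2,v5) ✗  (l3,v1) ✓  (l3,v2) ✓  (l3,v3) ✓  (l3,v4) ✓  (l3,v5) ✓
Counterexample: (l2,v5) is in shelved but fails the scope.

False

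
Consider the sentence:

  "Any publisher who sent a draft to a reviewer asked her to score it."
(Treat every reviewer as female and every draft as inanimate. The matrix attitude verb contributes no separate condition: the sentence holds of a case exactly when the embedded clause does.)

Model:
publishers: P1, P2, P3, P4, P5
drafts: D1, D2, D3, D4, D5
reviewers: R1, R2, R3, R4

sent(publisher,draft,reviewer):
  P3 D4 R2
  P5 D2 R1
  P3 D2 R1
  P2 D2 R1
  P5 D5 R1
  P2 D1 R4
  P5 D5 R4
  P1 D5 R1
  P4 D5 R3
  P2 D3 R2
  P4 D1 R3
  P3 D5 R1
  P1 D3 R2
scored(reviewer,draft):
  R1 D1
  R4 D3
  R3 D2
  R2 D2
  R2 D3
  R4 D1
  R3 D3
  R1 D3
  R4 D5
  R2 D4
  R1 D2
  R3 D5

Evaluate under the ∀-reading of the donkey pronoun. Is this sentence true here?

"her" takes "a reviewer" as antecedent and "it" takes "a draft"; both are donkey pronouns co-varying with the restrictor.
Strong reading: for every (p,d,r) with sent(p,d,r), scored(r,d).
Restrictor triples: (P1,D3,R2)→scored(R2,D3) ✓  (P1,D5,R1)→scored(R1,D5) ✗  (P2,D1,R4)→scored(R4,D1) ✓  (P2,D2,R1)→scored(R1,D2) ✓  (P2,D3,R2)→scored(R2,D3) ✓  (P3,D2,R1)→scored(R1,D2) ✓  (P3,D4,R2)→scored(R2,D4) ✓  (P3,D5,R1)→scored(R1,D5) ✗  (P4,D1,R3)→scored(R3,D1) ✗  (P4,D5,R3)→scored(R3,D5) ✓  (P5,D2,R1)→scored(R1,D2) ✓  (P5,D5,R1)→scored(R1,D5) ✗  (P5,D5,R4)→scored(R4,D5) ✓
Counterexample: (P1,D5,R1) — scored(R1,D5) does not hold.

False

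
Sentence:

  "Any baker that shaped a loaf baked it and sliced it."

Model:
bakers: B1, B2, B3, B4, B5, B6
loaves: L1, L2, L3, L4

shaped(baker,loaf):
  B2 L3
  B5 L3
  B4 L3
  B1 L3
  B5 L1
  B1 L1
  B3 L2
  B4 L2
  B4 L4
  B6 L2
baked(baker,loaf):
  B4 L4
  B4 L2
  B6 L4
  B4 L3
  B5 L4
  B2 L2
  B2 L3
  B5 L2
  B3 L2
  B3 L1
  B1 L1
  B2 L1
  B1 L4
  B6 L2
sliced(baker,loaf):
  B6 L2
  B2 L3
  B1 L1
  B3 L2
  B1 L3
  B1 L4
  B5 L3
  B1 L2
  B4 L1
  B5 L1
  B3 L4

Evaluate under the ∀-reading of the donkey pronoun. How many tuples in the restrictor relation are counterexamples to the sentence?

"it" takes "a loaf" as antecedent — a donkey pronoun bound across the clause boundary.
Strong reading: for every (b,l) with shaped(b,l), baked(b,l) ∧ sliced(b,l).
Restrictor pairs: (B1,L1) ✓  (B1,L3) ✗  (B2,L3) ✓  (B3,L2) ✓  (B4,L2) ✗  (B4,L3) ✗  (B4,L4) ✗  (B5,L1) ✗  (B5,L3) ✗  (B6,L2) ✓
Counterexamples (restrictor pairs failing the scope): 6.

6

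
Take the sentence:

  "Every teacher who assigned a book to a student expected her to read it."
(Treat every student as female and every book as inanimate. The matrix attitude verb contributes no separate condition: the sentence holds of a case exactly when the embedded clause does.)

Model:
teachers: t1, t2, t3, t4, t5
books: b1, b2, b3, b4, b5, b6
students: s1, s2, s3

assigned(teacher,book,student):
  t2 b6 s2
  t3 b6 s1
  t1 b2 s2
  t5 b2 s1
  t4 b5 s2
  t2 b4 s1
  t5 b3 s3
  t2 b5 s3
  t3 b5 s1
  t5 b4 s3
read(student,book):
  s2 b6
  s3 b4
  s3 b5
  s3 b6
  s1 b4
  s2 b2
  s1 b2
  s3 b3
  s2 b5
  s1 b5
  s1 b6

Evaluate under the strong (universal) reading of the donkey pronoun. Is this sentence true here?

True

"her" takes "a student" as antecedent and "it" takes "a book"; both are donkey pronouns co-varying with the restrictor.
Strong reading: for every (t,b,s) with assigned(t,b,s), read(s,b).
Restrictor triples: (t1,b2,s2)→read(s2,b2) ✓  (t2,b4,s1)→read(s1,b4) ✓  (t2,b5,s3)→read(s3,b5) ✓  (t2,b6,s2)→read(s2,b6) ✓  (t3,b5,s1)→read(s1,b5) ✓  (t3,b6,s1)→read(s1,b6) ✓  (t4,b5,s2)→read(s2,b5) ✓  (t5,b2,s1)→read(s1,b2) ✓  (t5,b3,s3)→read(s3,b3) ✓  (t5,b4,s3)→read(s3,b4) ✓
Every restrictor triple satisfies the scope.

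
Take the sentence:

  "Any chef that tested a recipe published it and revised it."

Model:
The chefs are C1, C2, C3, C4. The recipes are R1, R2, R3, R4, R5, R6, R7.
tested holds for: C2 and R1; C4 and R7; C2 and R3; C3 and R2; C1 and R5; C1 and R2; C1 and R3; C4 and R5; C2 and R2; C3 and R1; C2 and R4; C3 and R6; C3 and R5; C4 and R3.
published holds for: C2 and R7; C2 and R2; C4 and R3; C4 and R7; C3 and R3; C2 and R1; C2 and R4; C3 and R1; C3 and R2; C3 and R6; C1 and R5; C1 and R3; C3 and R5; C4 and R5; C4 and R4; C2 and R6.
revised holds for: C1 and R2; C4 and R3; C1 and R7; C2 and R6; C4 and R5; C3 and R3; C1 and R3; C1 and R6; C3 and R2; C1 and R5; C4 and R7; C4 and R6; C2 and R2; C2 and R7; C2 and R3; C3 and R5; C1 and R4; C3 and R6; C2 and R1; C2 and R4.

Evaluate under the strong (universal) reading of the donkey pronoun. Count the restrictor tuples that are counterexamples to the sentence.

3

"it" takes "a recipe" as antecedent — a donkey pronoun bound across the clause boundary.
Strong reading: for every (c,r) with tested(c,r), published(c,r) ∧ revised(c,r).
Restrictor pairs: (C1,R2) ✗  (C1,R3) ✓  (C1,R5) ✓  (C2,R1) ✓  (C2,R2) ✓  (C2,R3) ✗  (C2,R4) ✓  (C3,R1) ✗  (C3,R2) ✓  (C3,R5) ✓  (C3,R6) ✓  (C4,R3) ✓  (C4,R5) ✓  (C4,R7) ✓
Counterexamples (restrictor pairs failing the scope): 3.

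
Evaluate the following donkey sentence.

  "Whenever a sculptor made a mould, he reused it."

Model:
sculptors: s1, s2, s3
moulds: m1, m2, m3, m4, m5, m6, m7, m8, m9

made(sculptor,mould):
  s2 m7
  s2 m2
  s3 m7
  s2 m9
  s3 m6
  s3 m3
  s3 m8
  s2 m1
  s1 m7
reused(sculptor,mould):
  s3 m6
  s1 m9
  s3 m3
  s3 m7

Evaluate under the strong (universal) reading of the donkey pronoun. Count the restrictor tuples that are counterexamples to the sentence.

"it" takes "a mould" as antecedent — a donkey pronoun bound across the clause boundary.
Strong reading: for every (s,m) with made(s,m), reused(s,m).
Restrictor pairs: (s1,m7) ✗  (s2,m1) ✗  (s2,m2) ✗  (s2,m7) ✗  (s2,m9) ✗  (s3,m3) ✓  (s3,m6) ✓  (s3,m7) ✓  (s3,m8) ✗
Counterexamples (restrictor pairs failing the scope): 6.

6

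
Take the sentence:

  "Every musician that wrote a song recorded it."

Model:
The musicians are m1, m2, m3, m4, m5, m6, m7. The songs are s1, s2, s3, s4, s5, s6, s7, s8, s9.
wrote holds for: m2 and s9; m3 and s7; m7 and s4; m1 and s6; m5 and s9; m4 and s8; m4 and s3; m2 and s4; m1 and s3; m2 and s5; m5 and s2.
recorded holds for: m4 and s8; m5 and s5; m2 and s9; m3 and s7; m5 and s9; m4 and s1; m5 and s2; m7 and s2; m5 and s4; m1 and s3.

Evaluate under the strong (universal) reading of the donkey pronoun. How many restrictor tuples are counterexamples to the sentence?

"it" takes "a song" as antecedent — a donkey pronoun bound across the clause boundary.
Strong reading: for every (m,s) with wrote(m,s), recorded(m,s).
Restrictor pairs: (m1,s3) ✓  (m1,s6) ✗  (m2,s4) ✗  (m2,s5) ✗  (m2,s9) ✓  (m3,s7) ✓  (m4,s3) ✗  (m4,s8) ✓  (m5,s2) ✓  (m5,s9) ✓  (m7,s4) ✗
Counterexamples (restrictor pairs failing the scope): 5.

5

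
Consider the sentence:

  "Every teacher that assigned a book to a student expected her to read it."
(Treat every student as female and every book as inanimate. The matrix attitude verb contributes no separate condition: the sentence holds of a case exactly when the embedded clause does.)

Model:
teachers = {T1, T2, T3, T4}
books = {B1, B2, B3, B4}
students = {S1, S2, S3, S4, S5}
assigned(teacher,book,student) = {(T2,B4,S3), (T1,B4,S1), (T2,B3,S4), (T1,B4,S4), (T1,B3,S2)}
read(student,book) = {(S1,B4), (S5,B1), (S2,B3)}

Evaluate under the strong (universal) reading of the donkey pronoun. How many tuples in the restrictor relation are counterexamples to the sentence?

3

"her" takes "a student" as antecedent and "it" takes "a book"; both are donkey pronouns co-varying with the restrictor.
Strong reading: for every (t,b,s) with assigned(t,b,s), read(s,b).
Restrictor triples: (T1,B3,S2)→read(S2,B3) ✓  (T1,B4,S1)→read(S1,B4) ✓  (T1,B4,S4)→read(S4,B4) ✗  (T2,B3,S4)→read(S4,B3) ✗  (T2,B4,S3)→read(S3,B4) ✗
Counterexamples (restrictor triples failing the scope): 3.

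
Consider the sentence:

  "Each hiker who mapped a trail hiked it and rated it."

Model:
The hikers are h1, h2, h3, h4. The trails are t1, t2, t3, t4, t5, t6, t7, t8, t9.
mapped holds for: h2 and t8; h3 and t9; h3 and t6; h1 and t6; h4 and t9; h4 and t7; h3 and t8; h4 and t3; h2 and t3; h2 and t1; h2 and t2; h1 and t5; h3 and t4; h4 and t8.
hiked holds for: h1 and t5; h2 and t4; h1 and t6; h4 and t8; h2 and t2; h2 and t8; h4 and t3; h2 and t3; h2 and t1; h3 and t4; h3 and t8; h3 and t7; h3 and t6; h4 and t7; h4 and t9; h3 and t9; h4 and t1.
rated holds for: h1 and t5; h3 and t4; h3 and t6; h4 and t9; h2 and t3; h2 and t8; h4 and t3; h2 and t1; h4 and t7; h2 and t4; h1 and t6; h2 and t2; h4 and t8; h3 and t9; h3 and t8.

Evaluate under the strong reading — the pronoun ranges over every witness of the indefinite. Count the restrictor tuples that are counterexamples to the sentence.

0

"it" takes "a trail" as antecedent — a donkey pronoun bound across the clause boundary.
Strong reading: for every (h,t) with mapped(h,t), hiked(h,t) ∧ rated(h,t).
Restrictor pairs: (h1,t5) ✓  (h1,t6) ✓  (h2,t1) ✓  (h2,t2) ✓  (h2,t3) ✓  (h2,t8) ✓  (h3,t4) ✓  (h3,t6) ✓  (h3,t8) ✓  (h3,t9) ✓  (h4,t3) ✓  (h4,t7) ✓  (h4,t8) ✓  (h4,t9) ✓
Counterexamples (restrictor pairs failing the scope): 0.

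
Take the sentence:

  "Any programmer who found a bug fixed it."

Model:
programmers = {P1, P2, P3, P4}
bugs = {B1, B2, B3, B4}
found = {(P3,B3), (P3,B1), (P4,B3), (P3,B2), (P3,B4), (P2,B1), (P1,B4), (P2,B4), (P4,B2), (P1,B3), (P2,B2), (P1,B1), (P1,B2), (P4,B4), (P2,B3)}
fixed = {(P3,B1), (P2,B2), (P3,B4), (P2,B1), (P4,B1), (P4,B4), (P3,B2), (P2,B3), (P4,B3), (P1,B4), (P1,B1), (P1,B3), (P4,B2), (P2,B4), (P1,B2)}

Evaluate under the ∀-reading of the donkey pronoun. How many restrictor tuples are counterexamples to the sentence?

1

"it" takes "a bug" as antecedent — a donkey pronoun bound across the clause boundary.
Strong reading: for every (p,b) with found(p,b), fixed(p,b).
Restrictor pairs: (P1,B1) ✓  (P1,B2) ✓  (P1,B3) ✓  (P1,B4) ✓  (P2,B1) ✓  (P2,B2) ✓  (P2,B3) ✓  (P2,B4) ✓  (P3,B1) ✓  (P3,B2) ✓  (P3,B3) ✗  (P3,B4) ✓  (P4,B2) ✓  (P4,B3) ✓  (P4,B4) ✓
Counterexamples (restrictor pairs failing the scope): 1.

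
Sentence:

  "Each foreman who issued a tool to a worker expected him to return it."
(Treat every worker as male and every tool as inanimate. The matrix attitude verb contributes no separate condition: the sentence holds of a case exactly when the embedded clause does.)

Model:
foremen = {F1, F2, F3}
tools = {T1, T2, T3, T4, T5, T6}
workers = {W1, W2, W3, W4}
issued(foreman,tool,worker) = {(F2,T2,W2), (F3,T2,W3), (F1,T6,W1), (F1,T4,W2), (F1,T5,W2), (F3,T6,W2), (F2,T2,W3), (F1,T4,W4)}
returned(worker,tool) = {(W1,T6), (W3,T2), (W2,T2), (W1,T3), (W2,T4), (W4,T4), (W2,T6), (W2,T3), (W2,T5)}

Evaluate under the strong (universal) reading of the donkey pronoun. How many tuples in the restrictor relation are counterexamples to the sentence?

0

"him" takes "a worker" as antecedent and "it" takes "a tool"; both are donkey pronouns co-varying with the restrictor.
Strong reading: for every (f,t,w) with issued(f,t,w), returned(w,t).
Restrictor triples: (F1,T4,W2)→returned(W2,T4) ✓  (F1,T4,W4)→returned(W4,T4) ✓  (F1,T5,W2)→returned(W2,T5) ✓  (F1,T6,W1)→returned(W1,T6) ✓  (F2,T2,W2)→returned(W2,T2) ✓  (F2,T2,W3)→returned(W3,T2) ✓  (F3,T2,W3)→returned(W3,T2) ✓  (F3,T6,W2)→returned(W2,T6) ✓
Counterexamples (restrictor triples failing the scope): 0.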